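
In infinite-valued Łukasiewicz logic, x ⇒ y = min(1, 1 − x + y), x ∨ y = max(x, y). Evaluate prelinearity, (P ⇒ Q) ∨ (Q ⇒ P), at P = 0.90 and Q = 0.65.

1.00

P ⇒ Q = min(1, 1 − 0.90 + 0.65) = min(1, 0.75) = 0.75
Q ⇒ P = min(1, 1 − 0.65 + 0.90) = min(1, 1.25) = 1.00
(P ⇒ Q) ∨ (Q ⇒ P) = max(0.75, 1.00) = 1.00
(As expected: a Ł∞-tautology — holds in every MV-chain.)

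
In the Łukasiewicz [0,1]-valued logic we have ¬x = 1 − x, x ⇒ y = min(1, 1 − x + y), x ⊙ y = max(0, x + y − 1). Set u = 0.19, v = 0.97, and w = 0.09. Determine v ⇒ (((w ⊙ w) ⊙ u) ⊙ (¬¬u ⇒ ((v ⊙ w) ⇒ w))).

0.03

w ⊙ w = max(0, 0.09 + 0.09 − 1) = max(0, -0.82) = 0.00
(w ⊙ w) ⊙ u = max(0, 0.00 + 0.19 − 1) = max(0, -0.81) = 0.00
¬u = 1 − 0.19 = 0.81
¬¬u = 1 − 0.81 = 0.19
v ⊙ w = max(0, 0.97 + 0.09 − 1) = max(0, 0.06) = 0.06
(v ⊙ w) ⇒ w = min(1, 1 − 0.06 + 0.09) = min(1, 1.03) = 1.00
¬¬u ⇒ ((v ⊙ w) ⇒ w) = min(1, 1 − 0.19 + 1.00) = min(1, 1.81) = 1.00
((w ⊙ w) ⊙ u) ⊙ (¬¬u ⇒ ((v ⊙ w) ⇒ w)) = max(0, 0.00 + 1.00 − 1) = max(0, 0.00) = 0.00
v ⇒ (((w ⊙ w) ⊙ u) ⊙ (¬¬u ⇒ ((v ⊙ w) ⇒ w))) = min(1, 1 − 0.97 + 0.00) = min(1, 0.03) = 0.03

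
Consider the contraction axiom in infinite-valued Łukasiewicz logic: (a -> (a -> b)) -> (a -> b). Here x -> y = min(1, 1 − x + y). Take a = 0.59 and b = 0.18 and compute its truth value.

0.59

a -> b = min(1, 1 − 0.59 + 0.18) = min(1, 0.59) = 0.59
a -> (a -> b) = min(1, 1 − 0.59 + 0.59) = min(1, 1.00) = 1.00
(a -> (a -> b)) -> (a -> b) = min(1, 1 − 1.00 + 0.59) = min(1, 0.59) = 0.59
(The value 0.59 < 1 shows this instance is not satisfied; fails in Ł∞ (the t-norm is not idempotent).)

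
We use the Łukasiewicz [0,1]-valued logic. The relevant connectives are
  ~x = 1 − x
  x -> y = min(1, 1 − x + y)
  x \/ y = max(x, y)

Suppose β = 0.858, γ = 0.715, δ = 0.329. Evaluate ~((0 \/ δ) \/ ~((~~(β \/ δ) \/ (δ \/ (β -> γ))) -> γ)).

0 \/ δ = max(0.000, 0.329) = 0.329
β \/ δ = max(0.858, 0.329) = 0.858
~(β \/ δ) = 1 − 0.858 = 0.142
~~(β \/ δ) = 1 − 0.142 = 0.858
β -> γ = min(1, 1 − 0.858 + 0.715) = min(1, 0.857) = 0.857
δ \/ (β -> γ) = max(0.329, 0.857) = 0.857
~~(β \/ δ) \/ (δ \/ (β -> γ)) = max(0.858, 0.857) = 0.858
(~~(β \/ δ) \/ (δ \/ (β -> γ))) -> γ = min(1, 1 − 0.858 + 0.715) = min(1, 0.857) = 0.857
~((~~(β \/ δ) \/ (δ \/ (β -> γ))) -> γ) = 1 − 0.857 = 0.143
(0 \/ δ) \/ ~((~~(β \/ δ) \/ (δ \/ (β -> γ))) -> γ) = max(0.329, 0.143) = 0.329
~((0 \/ δ) \/ ~((~~(β \/ δ) \/ (δ \/ (β -> γ))) -> γ)) = 1 − 0.329 = 0.671

0.671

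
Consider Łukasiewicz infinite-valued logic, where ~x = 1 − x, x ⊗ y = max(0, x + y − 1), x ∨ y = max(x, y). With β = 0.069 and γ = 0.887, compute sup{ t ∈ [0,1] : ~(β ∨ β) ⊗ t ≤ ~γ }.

0.182

β ∨ β = max(0.069, 0.069) = 0.069
~(β ∨ β) = 1 − 0.069 = 0.931
So the left factor is ~(β ∨ β) = 0.931.
~γ = 1 − 0.887 = 0.113
So the right-hand bound is ~γ = 0.113.
The residuum of the Łukasiewicz t-norm gives the supremum: min(1, 1 − 0.931 + 0.113).
1 − 0.931 + 0.113 = 0.182, so t = min(1, 0.182) = 0.182.
Check: 0.931 ⊗ 0.182 = max(0, 0.113) = 0.113 ≤ 0.113.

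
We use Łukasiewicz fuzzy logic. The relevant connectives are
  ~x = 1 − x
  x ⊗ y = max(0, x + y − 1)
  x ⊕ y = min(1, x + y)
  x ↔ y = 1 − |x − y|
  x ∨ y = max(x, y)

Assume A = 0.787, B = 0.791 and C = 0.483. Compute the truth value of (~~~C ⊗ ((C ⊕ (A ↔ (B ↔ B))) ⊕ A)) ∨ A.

0.787

~C = 1 − 0.483 = 0.517
~~C = 1 − 0.517 = 0.483
~~~C = 1 − 0.483 = 0.517
B ↔ B = 1 − |0.791 − 0.791| = 1 − 0.000 = 1.000
A ↔ (B ↔ B) = 1 − |0.787 − 1.000| = 1 − 0.213 = 0.787
C ⊕ (A ↔ (B ↔ B)) = min(1, 0.483 + 0.787) = min(1, 1.270) = 1.000
(C ⊕ (A ↔ (B ↔ B))) ⊕ A = min(1, 1.000 + 0.787) = min(1, 1.787) = 1.000
~~~C ⊗ ((C ⊕ (A ↔ (B ↔ B))) ⊕ A) = max(0, 0.517 + 1.000 − 1) = max(0, 0.517) = 0.517
(~~~C ⊗ ((C ⊕ (A ↔ (B ↔ B))) ⊕ A)) ∨ A = max(0.517, 0.787) = 0.787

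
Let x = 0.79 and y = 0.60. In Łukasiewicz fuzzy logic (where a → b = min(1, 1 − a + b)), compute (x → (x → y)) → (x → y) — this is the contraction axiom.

0.81

x → y = min(1, 1 − 0.79 + 0.60) = min(1, 0.81) = 0.81
x → (x → y) = min(1, 1 − 0.79 + 0.81) = min(1, 1.02) = 1.00
(x → (x → y)) → (x → y) = min(1, 1 − 1.00 + 0.81) = min(1, 0.81) = 0.81
(The value 0.81 < 1 shows this instance is not satisfied; fails in Ł∞ (the t-norm is not idempotent).)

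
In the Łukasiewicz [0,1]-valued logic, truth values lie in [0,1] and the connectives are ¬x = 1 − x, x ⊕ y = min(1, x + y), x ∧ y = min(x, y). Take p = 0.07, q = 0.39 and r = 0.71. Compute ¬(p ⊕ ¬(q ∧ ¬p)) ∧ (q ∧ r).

¬p = 1 − 0.07 = 0.93
q ∧ ¬p = min(0.39, 0.93) = 0.39
¬(q ∧ ¬p) = 1 − 0.39 = 0.61
p ⊕ ¬(q ∧ ¬p) = min(1, 0.07 + 0.61) = min(1, 0.68) = 0.68
¬(p ⊕ ¬(q ∧ ¬p)) = 1 − 0.68 = 0.32
q ∧ r = min(0.39, 0.71) = 0.39
¬(p ⊕ ¬(q ∧ ¬p)) ∧ (q ∧ r) = min(0.32, 0.39) = 0.32

0.32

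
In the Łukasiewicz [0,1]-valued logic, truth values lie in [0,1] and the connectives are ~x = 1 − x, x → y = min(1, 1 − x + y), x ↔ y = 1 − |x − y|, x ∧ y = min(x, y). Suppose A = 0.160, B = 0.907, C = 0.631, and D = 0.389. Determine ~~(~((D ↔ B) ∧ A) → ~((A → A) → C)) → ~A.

1.000

D ↔ B = 1 − |0.389 − 0.907| = 1 − 0.518 = 0.482
(D ↔ B) ∧ A = min(0.482, 0.160) = 0.160
~((D ↔ B) ∧ A) = 1 − 0.160 = 0.840
A → A = min(1, 1 − 0.160 + 0.160) = min(1, 1.000) = 1.000
(A → A) → C = min(1, 1 − 1.000 + 0.631) = min(1, 0.631) = 0.631
~((A → A) → C) = 1 − 0.631 = 0.369
~((D ↔ B) ∧ A) → ~((A → A) → C) = min(1, 1 − 0.840 + 0.369) = min(1, 0.529) = 0.529
~(~((D ↔ B) ∧ A) → ~((A → A) → C)) = 1 − 0.529 = 0.471
~~(~((D ↔ B) ∧ A) → ~((A → A) → C)) = 1 − 0.471 = 0.529
~A = 1 − 0.160 = 0.840
~~(~((D ↔ B) ∧ A) → ~((A → A) → C)) → ~A = min(1, 1 − 0.529 + 0.840) = min(1, 1.311) = 1.000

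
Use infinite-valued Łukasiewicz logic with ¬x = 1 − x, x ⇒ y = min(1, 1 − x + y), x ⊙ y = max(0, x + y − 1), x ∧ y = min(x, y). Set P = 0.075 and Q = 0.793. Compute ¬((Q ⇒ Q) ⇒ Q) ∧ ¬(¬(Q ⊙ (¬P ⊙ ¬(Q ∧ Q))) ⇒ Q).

0.207

Q ⇒ Q = min(1, 1 − 0.793 + 0.793) = min(1, 1.000) = 1.000
(Q ⇒ Q) ⇒ Q = min(1, 1 − 1.000 + 0.793) = min(1, 0.793) = 0.793
¬((Q ⇒ Q) ⇒ Q) = 1 − 0.793 = 0.207
¬P = 1 − 0.075 = 0.925
Q ∧ Q = min(0.793, 0.793) = 0.793
¬(Q ∧ Q) = 1 − 0.793 = 0.207
¬P ⊙ ¬(Q ∧ Q) = max(0, 0.925 + 0.207 − 1) = max(0, 0.132) = 0.132
Q ⊙ (¬P ⊙ ¬(Q ∧ Q)) = max(0, 0.793 + 0.132 − 1) = max(0, -0.075) = 0.000
¬(Q ⊙ (¬P ⊙ ¬(Q ∧ Q))) = 1 − 0.000 = 1.000
¬(Q ⊙ (¬P ⊙ ¬(Q ∧ Q))) ⇒ Q = min(1, 1 − 1.000 + 0.793) = min(1, 0.793) = 0.793
¬(¬(Q ⊙ (¬P ⊙ ¬(Q ∧ Q))) ⇒ Q) = 1 − 0.793 = 0.207
¬((Q ⇒ Q) ⇒ Q) ∧ ¬(¬(Q ⊙ (¬P ⊙ ¬(Q ∧ Q))) ⇒ Q) = min(0.207, 0.207) = 0.207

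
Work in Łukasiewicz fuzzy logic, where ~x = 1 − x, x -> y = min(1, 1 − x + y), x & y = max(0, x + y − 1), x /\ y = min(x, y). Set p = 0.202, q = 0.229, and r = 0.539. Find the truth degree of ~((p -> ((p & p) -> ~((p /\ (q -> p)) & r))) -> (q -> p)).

p & p = max(0, 0.202 + 0.202 − 1) = max(0, -0.596) = 0.000
q -> p = min(1, 1 − 0.229 + 0.202) = min(1, 0.973) = 0.973
p /\ (q -> p) = min(0.202, 0.973) = 0.202
(p /\ (q -> p)) & r = max(0, 0.202 + 0.539 − 1) = max(0, -0.259) = 0.000
~((p /\ (q -> p)) & r) = 1 − 0.000 = 1.000
(p & p) -> ~((p /\ (q -> p)) & r) = min(1, 1 − 0.000 + 1.000) = min(1, 2.000) = 1.000
p -> ((p & p) -> ~((p /\ (q -> p)) & r)) = min(1, 1 − 0.202 + 1.000) = min(1, 1.798) = 1.000
(p -> ((p & p) -> ~((p /\ (q -> p)) & r))) -> (q -> p) = min(1, 1 − 1.000 + 0.973) = min(1, 0.973) = 0.973
~((p -> ((p & p) -> ~((p /\ (q -> p)) & r))) -> (q -> p)) = 1 − 0.973 = 0.027

0.027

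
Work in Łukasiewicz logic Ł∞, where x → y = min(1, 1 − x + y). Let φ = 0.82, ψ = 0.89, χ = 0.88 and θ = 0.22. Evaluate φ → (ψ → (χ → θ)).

χ → θ = min(1, 1 − 0.88 + 0.22) = min(1, 0.34) = 0.34
ψ → (χ → θ) = min(1, 1 − 0.89 + 0.34) = min(1, 0.45) = 0.45
φ → (ψ → (χ → θ)) = min(1, 1 − 0.82 + 0.45) = min(1, 0.63) = 0.63

0.63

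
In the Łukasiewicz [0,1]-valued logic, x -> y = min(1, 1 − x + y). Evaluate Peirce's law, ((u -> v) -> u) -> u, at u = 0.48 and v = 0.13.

0.65

u -> v = min(1, 1 − 0.48 + 0.13) = min(1, 0.65) = 0.65
(u -> v) -> u = min(1, 1 − 0.65 + 0.48) = min(1, 0.83) = 0.83
((u -> v) -> u) -> u = min(1, 1 − 0.83 + 0.48) = min(1, 0.65) = 0.65
(The value 0.65 < 1 shows this instance is not satisfied; not a Ł∞-tautology in general.)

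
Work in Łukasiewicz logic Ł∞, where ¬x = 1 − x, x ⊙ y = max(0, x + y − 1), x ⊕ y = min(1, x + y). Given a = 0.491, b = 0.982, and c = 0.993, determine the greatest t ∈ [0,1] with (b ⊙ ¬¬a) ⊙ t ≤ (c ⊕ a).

¬a = 1 − 0.491 = 0.509
¬¬a = 1 − 0.509 = 0.491
b ⊙ ¬¬a = max(0, 0.982 + 0.491 − 1) = max(0, 0.473) = 0.473
So the left factor is b ⊙ ¬¬a = 0.473.
c ⊕ a = min(1, 0.993 + 0.491) = min(1, 1.484) = 1.000
So the right-hand bound is c ⊕ a = 1.000.
The residuum of the Łukasiewicz t-norm gives the supremum: min(1, 1 − 0.473 + 1.000).
1 − 0.473 + 1.000 = 1.527, so t = min(1, 1.527) = 1.000.
Check: 0.473 ⊙ 1.000 = max(0, 0.473) = 0.473 ≤ 1.000.

1.000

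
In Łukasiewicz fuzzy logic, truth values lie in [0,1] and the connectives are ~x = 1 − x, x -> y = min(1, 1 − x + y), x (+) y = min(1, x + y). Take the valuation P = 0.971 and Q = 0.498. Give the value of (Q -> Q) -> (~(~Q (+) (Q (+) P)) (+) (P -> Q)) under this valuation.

0.527

Q -> Q = min(1, 1 − 0.498 + 0.498) = min(1, 1.000) = 1.000
~Q = 1 − 0.498 = 0.502
Q (+) P = min(1, 0.498 + 0.971) = min(1, 1.469) = 1.000
~Q (+) (Q (+) P) = min(1, 0.502 + 1.000) = min(1, 1.502) = 1.000
~(~Q (+) (Q (+) P)) = 1 − 1.000 = 0.000
P -> Q = min(1, 1 − 0.971 + 0.498) = min(1, 0.527) = 0.527
~(~Q (+) (Q (+) P)) (+) (P -> Q) = min(1, 0.000 + 0.527) = min(1, 0.527) = 0.527
(Q -> Q) -> (~(~Q (+) (Q (+) P)) (+) (P -> Q)) = min(1, 1 − 1.000 + 0.527) = min(1, 0.527) = 0.527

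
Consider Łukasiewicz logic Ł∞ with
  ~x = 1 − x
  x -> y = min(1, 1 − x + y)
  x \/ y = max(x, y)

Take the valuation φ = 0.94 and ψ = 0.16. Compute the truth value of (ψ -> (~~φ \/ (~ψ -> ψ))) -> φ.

~φ = 1 − 0.94 = 0.06
~~φ = 1 − 0.06 = 0.94
~ψ = 1 − 0.16 = 0.84
~ψ -> ψ = min(1, 1 − 0.84 + 0.16) = min(1, 0.32) = 0.32
~~φ \/ (~ψ -> ψ) = max(0.94, 0.32) = 0.94
ψ -> (~~φ \/ (~ψ -> ψ)) = min(1, 1 − 0.16 + 0.94) = min(1, 1.78) = 1.00
(ψ -> (~~φ \/ (~ψ -> ψ))) -> φ = min(1, 1 − 1.00 + 0.94) = min(1, 0.94) = 0.94

0.94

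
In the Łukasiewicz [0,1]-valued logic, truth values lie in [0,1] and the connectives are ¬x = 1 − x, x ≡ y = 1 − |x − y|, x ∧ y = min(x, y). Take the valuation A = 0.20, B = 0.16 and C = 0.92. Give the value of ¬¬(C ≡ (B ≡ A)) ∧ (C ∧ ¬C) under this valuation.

B ≡ A = 1 − |0.16 − 0.20| = 1 − 0.04 = 0.96
C ≡ (B ≡ A) = 1 − |0.92 − 0.96| = 1 − 0.04 = 0.96
¬(C ≡ (B ≡ A)) = 1 − 0.96 = 0.04
¬¬(C ≡ (B ≡ A)) = 1 − 0.04 = 0.96
¬C = 1 − 0.92 = 0.08
C ∧ ¬C = min(0.92, 0.08) = 0.08
¬¬(C ≡ (B ≡ A)) ∧ (C ∧ ¬C) = min(0.96, 0.08) = 0.08

0.08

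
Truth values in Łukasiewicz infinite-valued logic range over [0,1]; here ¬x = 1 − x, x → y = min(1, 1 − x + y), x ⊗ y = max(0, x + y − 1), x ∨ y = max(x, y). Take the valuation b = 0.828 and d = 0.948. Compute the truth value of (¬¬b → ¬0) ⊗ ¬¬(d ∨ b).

¬b = 1 − 0.828 = 0.172
¬¬b = 1 − 0.172 = 0.828
¬0 = 1 − 0.000 = 1.000
¬¬b → ¬0 = min(1, 1 − 0.828 + 1.000) = min(1, 1.172) = 1.000
d ∨ b = max(0.948, 0.828) = 0.948
¬(d ∨ b) = 1 − 0.948 = 0.052
¬¬(d ∨ b) = 1 − 0.052 = 0.948
(¬¬b → ¬0) ⊗ ¬¬(d ∨ b) = max(0, 1.000 + 0.948 − 1) = max(0, 0.948) = 0.948

0.948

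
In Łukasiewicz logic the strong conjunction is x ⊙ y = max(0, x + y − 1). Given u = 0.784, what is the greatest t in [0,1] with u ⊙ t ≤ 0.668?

The residuum of the Łukasiewicz t-norm gives the supremum: min(1, 1 − 0.784 + 0.668).
1 − 0.784 + 0.668 = 0.884, so t = min(1, 0.884) = 0.884.
Check: 0.784 ⊙ 0.884 = max(0, 0.668) = 0.668 ≤ 0.668.

0.884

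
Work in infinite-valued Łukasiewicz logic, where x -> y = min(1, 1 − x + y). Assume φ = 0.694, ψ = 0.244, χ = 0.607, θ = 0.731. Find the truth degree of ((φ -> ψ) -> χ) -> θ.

φ -> ψ = min(1, 1 − 0.694 + 0.244) = min(1, 0.550) = 0.550
(φ -> ψ) -> χ = min(1, 1 − 0.550 + 0.607) = min(1, 1.057) = 1.000
((φ -> ψ) -> χ) -> θ = min(1, 1 − 1.000 + 0.731) = min(1, 0.731) = 0.731

0.731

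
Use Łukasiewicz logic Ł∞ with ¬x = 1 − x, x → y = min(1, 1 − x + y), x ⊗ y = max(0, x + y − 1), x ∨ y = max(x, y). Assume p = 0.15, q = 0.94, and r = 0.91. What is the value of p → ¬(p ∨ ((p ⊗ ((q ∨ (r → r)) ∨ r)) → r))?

0.85

r → r = min(1, 1 − 0.91 + 0.91) = min(1, 1.00) = 1.00
q ∨ (r → r) = max(0.94, 1.00) = 1.00
(q ∨ (r → r)) ∨ r = max(1.00, 0.91) = 1.00
p ⊗ ((q ∨ (r → r)) ∨ r) = max(0, 0.15 + 1.00 − 1) = max(0, 0.15) = 0.15
(p ⊗ ((q ∨ (r → r)) ∨ r)) → r = min(1, 1 − 0.15 + 0.91) = min(1, 1.76) = 1.00
p ∨ ((p ⊗ ((q ∨ (r → r)) ∨ r)) → r) = max(0.15, 1.00) = 1.00
¬(p ∨ ((p ⊗ ((q ∨ (r → r)) ∨ r)) → r)) = 1 − 1.00 = 0.00
p → ¬(p ∨ ((p ⊗ ((q ∨ (r → r)) ∨ r)) → r)) = min(1, 1 − 0.15 + 0.00) = min(1, 0.85) = 0.85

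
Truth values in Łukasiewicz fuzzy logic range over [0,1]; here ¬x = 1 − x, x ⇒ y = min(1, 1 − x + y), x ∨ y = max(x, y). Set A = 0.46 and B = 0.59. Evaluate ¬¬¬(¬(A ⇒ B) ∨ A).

0.54

A ⇒ B = min(1, 1 − 0.46 + 0.59) = min(1, 1.13) = 1.00
¬(A ⇒ B) = 1 − 1.00 = 0.00
¬(A ⇒ B) ∨ A = max(0.00, 0.46) = 0.46
¬(¬(A ⇒ B) ∨ A) = 1 − 0.46 = 0.54
¬¬(¬(A ⇒ B) ∨ A) = 1 − 0.54 = 0.46
¬¬¬(¬(A ⇒ B) ∨ A) = 1 − 0.46 = 0.54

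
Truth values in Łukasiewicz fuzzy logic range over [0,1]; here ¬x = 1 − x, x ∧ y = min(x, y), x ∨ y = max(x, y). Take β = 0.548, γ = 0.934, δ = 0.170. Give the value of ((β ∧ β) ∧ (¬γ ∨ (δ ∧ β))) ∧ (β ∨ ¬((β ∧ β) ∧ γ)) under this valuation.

0.170

β ∧ β = min(0.548, 0.548) = 0.548
¬γ = 1 − 0.934 = 0.066
δ ∧ β = min(0.170, 0.548) = 0.170
¬γ ∨ (δ ∧ β) = max(0.066, 0.170) = 0.170
(β ∧ β) ∧ (¬γ ∨ (δ ∧ β)) = min(0.548, 0.170) = 0.170
(β ∧ β) ∧ γ = min(0.548, 0.934) = 0.548
¬((β ∧ β) ∧ γ) = 1 − 0.548 = 0.452
β ∨ ¬((β ∧ β) ∧ γ) = max(0.548, 0.452) = 0.548
((β ∧ β) ∧ (¬γ ∨ (δ ∧ β))) ∧ (β ∨ ¬((β ∧ β) ∧ γ)) = min(0.170, 0.548) = 0.170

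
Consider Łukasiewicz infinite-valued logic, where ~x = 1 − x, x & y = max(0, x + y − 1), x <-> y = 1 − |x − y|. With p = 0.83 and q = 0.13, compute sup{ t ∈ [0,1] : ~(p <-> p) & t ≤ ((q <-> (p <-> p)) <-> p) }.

1.00

p <-> p = 1 − |0.83 − 0.83| = 1 − 0.00 = 1.00
~(p <-> p) = 1 − 1.00 = 0.00
So the left factor is ~(p <-> p) = 0.00.
q <-> (p <-> p) = 1 − |0.13 − 1.00| = 1 − 0.87 = 0.13
(q <-> (p <-> p)) <-> p = 1 − |0.13 − 0.83| = 1 − 0.70 = 0.30
So the right-hand bound is (q <-> (p <-> p)) <-> p = 0.30.
The residuum of the Łukasiewicz t-norm gives the supremum: min(1, 1 − 0.00 + 0.30).
1 − 0.00 + 0.30 = 1.30, so t = min(1, 1.30) = 1.00.
Check: 0.00 & 1.00 = max(0, 0.00) = 0.00 ≤ 0.30.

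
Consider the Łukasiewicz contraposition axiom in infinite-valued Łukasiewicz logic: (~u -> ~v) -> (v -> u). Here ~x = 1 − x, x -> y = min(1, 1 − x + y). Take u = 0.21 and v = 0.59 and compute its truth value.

1.00

~u = 1 − 0.21 = 0.79
~v = 1 − 0.59 = 0.41
~u -> ~v = min(1, 1 − 0.79 + 0.41) = min(1, 0.62) = 0.62
v -> u = min(1, 1 − 0.59 + 0.21) = min(1, 0.62) = 0.62
(~u -> ~v) -> (v -> u) = min(1, 1 − 0.62 + 0.62) = min(1, 1.00) = 1.00
(As expected: an axiom of Ł∞, always 1.)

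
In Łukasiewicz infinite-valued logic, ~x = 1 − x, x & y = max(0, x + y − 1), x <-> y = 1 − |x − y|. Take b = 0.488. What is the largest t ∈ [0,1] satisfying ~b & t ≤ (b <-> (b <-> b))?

0.976

~b = 1 − 0.488 = 0.512
So the left factor is ~b = 0.512.
b <-> b = 1 − |0.488 − 0.488| = 1 − 0.000 = 1.000
b <-> (b <-> b) = 1 − |0.488 − 1.000| = 1 − 0.512 = 0.488
So the right-hand bound is b <-> (b <-> b) = 0.488.
The residuum of the Łukasiewicz t-norm gives the supremum: min(1, 1 − 0.512 + 0.488).
1 − 0.512 + 0.488 = 0.976, so t = min(1, 0.976) = 0.976.
Check: 0.512 & 0.976 = max(0, 0.488) = 0.488 ≤ 0.488.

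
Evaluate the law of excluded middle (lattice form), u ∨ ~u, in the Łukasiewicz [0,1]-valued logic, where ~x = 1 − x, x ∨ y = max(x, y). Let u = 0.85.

~u = 1 − 0.85 = 0.15
u ∨ ~u = max(0.85, 0.15) = 0.85
(The value 0.85 < 1 shows this instance is not satisfied; not a Ł∞-tautology — its value is max(a, 1−a).)

0.85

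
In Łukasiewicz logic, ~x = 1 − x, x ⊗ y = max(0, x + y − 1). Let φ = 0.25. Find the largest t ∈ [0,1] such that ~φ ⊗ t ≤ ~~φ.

0.50

~φ = 1 − 0.25 = 0.75
So the left factor is ~φ = 0.75.
~~φ = 1 − 0.75 = 0.25
So the right-hand bound is ~~φ = 0.25.
The residuum of the Łukasiewicz t-norm gives the supremum: min(1, 1 − 0.75 + 0.25).
1 − 0.75 + 0.25 = 0.50, so t = min(1, 0.50) = 0.50.
Check: 0.75 ⊗ 0.50 = max(0, 0.25) = 0.25 ≤ 0.25.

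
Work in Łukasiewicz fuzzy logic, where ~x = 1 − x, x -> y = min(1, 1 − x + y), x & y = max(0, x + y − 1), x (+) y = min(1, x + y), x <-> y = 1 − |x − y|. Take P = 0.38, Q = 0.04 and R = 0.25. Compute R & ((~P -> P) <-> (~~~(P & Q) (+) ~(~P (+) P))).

0.01

~P = 1 − 0.38 = 0.62
~P -> P = min(1, 1 − 0.62 + 0.38) = min(1, 0.76) = 0.76
P & Q = max(0, 0.38 + 0.04 − 1) = max(0, -0.58) = 0.00
~(P & Q) = 1 − 0.00 = 1.00
~~(P & Q) = 1 − 1.00 = 0.00
~~~(P & Q) = 1 − 0.00 = 1.00
~P (+) P = min(1, 0.62 + 0.38) = min(1, 1.00) = 1.00
~(~P (+) P) = 1 − 1.00 = 0.00
~~~(P & Q) (+) ~(~P (+) P) = min(1, 1.00 + 0.00) = min(1, 1.00) = 1.00
(~P -> P) <-> (~~~(P & Q) (+) ~(~P (+) P)) = 1 − |0.76 − 1.00| = 1 − 0.24 = 0.76
R & ((~P -> P) <-> (~~~(P & Q) (+) ~(~P (+) P))) = max(0, 0.25 + 0.76 − 1) = max(0, 0.01) = 0.01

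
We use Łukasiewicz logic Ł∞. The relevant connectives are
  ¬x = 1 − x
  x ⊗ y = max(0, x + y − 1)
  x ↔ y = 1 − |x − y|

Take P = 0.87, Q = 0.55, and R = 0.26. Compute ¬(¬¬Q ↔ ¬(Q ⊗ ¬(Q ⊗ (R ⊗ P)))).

0.10

¬Q = 1 − 0.55 = 0.45
¬¬Q = 1 − 0.45 = 0.55
R ⊗ P = max(0, 0.26 + 0.87 − 1) = max(0, 0.13) = 0.13
Q ⊗ (R ⊗ P) = max(0, 0.55 + 0.13 − 1) = max(0, -0.32) = 0.00
¬(Q ⊗ (R ⊗ P)) = 1 − 0.00 = 1.00
Q ⊗ ¬(Q ⊗ (R ⊗ P)) = max(0, 0.55 + 1.00 − 1) = max(0, 0.55) = 0.55
¬(Q ⊗ ¬(Q ⊗ (R ⊗ P))) = 1 − 0.55 = 0.45
¬¬Q ↔ ¬(Q ⊗ ¬(Q ⊗ (R ⊗ P))) = 1 − |0.55 − 0.45| = 1 − 0.10 = 0.90
¬(¬¬Q ↔ ¬(Q ⊗ ¬(Q ⊗ (R ⊗ P)))) = 1 − 0.90 = 0.10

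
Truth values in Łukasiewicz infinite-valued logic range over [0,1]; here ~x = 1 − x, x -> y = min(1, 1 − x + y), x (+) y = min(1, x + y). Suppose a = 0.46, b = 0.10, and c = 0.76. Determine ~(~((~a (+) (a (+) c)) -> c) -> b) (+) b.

~a = 1 − 0.46 = 0.54
a (+) c = min(1, 0.46 + 0.76) = min(1, 1.22) = 1.00
~a (+) (a (+) c) = min(1, 0.54 + 1.00) = min(1, 1.54) = 1.00
(~a (+) (a (+) c)) -> c = min(1, 1 − 1.00 + 0.76) = min(1, 0.76) = 0.76
~((~a (+) (a (+) c)) -> c) = 1 − 0.76 = 0.24
~((~a (+) (a (+) c)) -> c) -> b = min(1, 1 − 0.24 + 0.10) = min(1, 0.86) = 0.86
~(~((~a (+) (a (+) c)) -> c) -> b) = 1 − 0.86 = 0.14
~(~((~a (+) (a (+) c)) -> c) -> b) (+) b = min(1, 0.14 + 0.10) = min(1, 0.24) = 0.24

0.24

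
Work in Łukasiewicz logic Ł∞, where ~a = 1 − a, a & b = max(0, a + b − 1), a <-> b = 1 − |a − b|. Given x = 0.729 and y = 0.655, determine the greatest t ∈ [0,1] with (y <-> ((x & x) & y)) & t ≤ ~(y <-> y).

0.542

x & x = max(0, 0.729 + 0.729 − 1) = max(0, 0.458) = 0.458
(x & x) & y = max(0, 0.458 + 0.655 − 1) = max(0, 0.113) = 0.113
y <-> ((x & x) & y) = 1 − |0.655 − 0.113| = 1 − 0.542 = 0.458
So the left factor is y <-> ((x & x) & y) = 0.458.
y <-> y = 1 − |0.655 − 0.655| = 1 − 0.000 = 1.000
~(y <-> y) = 1 − 1.000 = 0.000
So the right-hand bound is ~(y <-> y) = 0.000.
The residuum of the Łukasiewicz t-norm gives the supremum: min(1, 1 − 0.458 + 0.000).
1 − 0.458 + 0.000 = 0.542, so t = min(1, 0.542) = 0.542.
Check: 0.458 & 0.542 = max(0, 0.000) = 0.000 ≤ 0.000.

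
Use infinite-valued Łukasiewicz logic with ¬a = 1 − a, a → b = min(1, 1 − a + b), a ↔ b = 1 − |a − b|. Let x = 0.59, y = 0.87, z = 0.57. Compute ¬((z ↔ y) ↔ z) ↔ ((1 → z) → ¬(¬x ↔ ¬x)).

z ↔ y = 1 − |0.57 − 0.87| = 1 − 0.30 = 0.70
(z ↔ y) ↔ z = 1 − |0.70 − 0.57| = 1 − 0.13 = 0.87
¬((z ↔ y) ↔ z) = 1 − 0.87 = 0.13
1 → z = min(1, 1 − 1.00 + 0.57) = min(1, 0.57) = 0.57
¬x = 1 − 0.59 = 0.41
¬x ↔ ¬x = 1 − |0.41 − 0.41| = 1 − 0.00 = 1.00
¬(¬x ↔ ¬x) = 1 − 1.00 = 0.00
(1 → z) → ¬(¬x ↔ ¬x) = min(1, 1 − 0.57 + 0.00) = min(1, 0.43) = 0.43
¬((z ↔ y) ↔ z) ↔ ((1 → z) → ¬(¬x ↔ ¬x)) = 1 − |0.13 − 0.43| = 1 − 0.30 = 0.70

0.70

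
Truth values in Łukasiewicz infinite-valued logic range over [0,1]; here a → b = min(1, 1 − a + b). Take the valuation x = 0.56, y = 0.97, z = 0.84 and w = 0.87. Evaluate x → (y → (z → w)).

1.00

z → w = min(1, 1 − 0.84 + 0.87) = min(1, 1.03) = 1.00
y → (z → w) = min(1, 1 − 0.97 + 1.00) = min(1, 1.03) = 1.00
x → (y → (z → w)) = min(1, 1 − 0.56 + 1.00) = min(1, 1.44) = 1.00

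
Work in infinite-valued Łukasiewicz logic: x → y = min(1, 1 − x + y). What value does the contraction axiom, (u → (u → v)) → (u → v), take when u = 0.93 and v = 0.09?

u → v = min(1, 1 − 0.93 + 0.09) = min(1, 0.16) = 0.16
u → (u → v) = min(1, 1 − 0.93 + 0.16) = min(1, 0.23) = 0.23
(u → (u → v)) → (u → v) = min(1, 1 − 0.23 + 0.16) = min(1, 0.93) = 0.93
(The value 0.93 < 1 shows this instance is not satisfied; fails in Ł∞ (the t-norm is not idempotent).)

0.93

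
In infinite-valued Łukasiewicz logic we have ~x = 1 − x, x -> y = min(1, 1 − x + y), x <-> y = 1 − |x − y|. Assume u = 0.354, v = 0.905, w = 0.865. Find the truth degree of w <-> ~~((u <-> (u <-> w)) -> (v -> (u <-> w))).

u <-> w = 1 − |0.354 − 0.865| = 1 − 0.511 = 0.489
u <-> (u <-> w) = 1 − |0.354 − 0.489| = 1 − 0.135 = 0.865
v -> (u <-> w) = min(1, 1 − 0.905 + 0.489) = min(1, 0.584) = 0.584
(u <-> (u <-> w)) -> (v -> (u <-> w)) = min(1, 1 − 0.865 + 0.584) = min(1, 0.719) = 0.719
~((u <-> (u <-> w)) -> (v -> (u <-> w))) = 1 − 0.719 = 0.281
~~((u <-> (u <-> w)) -> (v -> (u <-> w))) = 1 − 0.281 = 0.719
w <-> ~~((u <-> (u <-> w)) -> (v -> (u <-> w))) = 1 − |0.865 − 0.719| = 1 − 0.146 = 0.854

0.854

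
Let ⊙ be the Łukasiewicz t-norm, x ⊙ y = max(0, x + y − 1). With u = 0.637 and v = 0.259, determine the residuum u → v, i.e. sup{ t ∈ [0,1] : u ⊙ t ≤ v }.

0.622

The residuum of the Łukasiewicz t-norm gives the supremum: min(1, 1 − 0.637 + 0.259).
1 − 0.637 + 0.259 = 0.622, so t = min(1, 0.622) = 0.622.
Check: 0.637 ⊙ 0.622 = max(0, 0.259) = 0.259 ≤ 0.259.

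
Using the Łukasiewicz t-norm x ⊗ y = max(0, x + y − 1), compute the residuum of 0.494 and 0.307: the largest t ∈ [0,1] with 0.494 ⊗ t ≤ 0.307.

0.813

The residuum of the Łukasiewicz t-norm gives the supremum: min(1, 1 − 0.494 + 0.307).
1 − 0.494 + 0.307 = 0.813, so t = min(1, 0.813) = 0.813.
Check: 0.494 ⊗ 0.813 = max(0, 0.307) = 0.307 ≤ 0.307.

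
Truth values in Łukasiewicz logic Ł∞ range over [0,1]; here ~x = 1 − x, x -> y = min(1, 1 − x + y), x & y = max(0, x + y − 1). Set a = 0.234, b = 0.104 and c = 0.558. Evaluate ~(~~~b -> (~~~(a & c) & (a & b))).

0.896

~b = 1 − 0.104 = 0.896
~~b = 1 − 0.896 = 0.104
~~~b = 1 − 0.104 = 0.896
a & c = max(0, 0.234 + 0.558 − 1) = max(0, -0.208) = 0.000
~(a & c) = 1 − 0.000 = 1.000
~~(a & c) = 1 − 1.000 = 0.000
~~~(a & c) = 1 − 0.000 = 1.000
a & b = max(0, 0.234 + 0.104 − 1) = max(0, -0.662) = 0.000
~~~(a & c) & (a & b) = max(0, 1.000 + 0.000 − 1) = max(0, 0.000) = 0.000
~~~b -> (~~~(a & c) & (a & b)) = min(1, 1 − 0.896 + 0.000) = min(1, 0.104) = 0.104
~(~~~b -> (~~~(a & c) & (a & b))) = 1 − 0.104 = 0.896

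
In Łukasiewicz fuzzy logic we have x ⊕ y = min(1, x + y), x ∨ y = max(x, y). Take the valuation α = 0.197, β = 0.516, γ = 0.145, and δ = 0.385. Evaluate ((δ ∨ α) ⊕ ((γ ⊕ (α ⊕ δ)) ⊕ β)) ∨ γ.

δ ∨ α = max(0.385, 0.197) = 0.385
α ⊕ δ = min(1, 0.197 + 0.385) = min(1, 0.582) = 0.582
γ ⊕ (α ⊕ δ) = min(1, 0.145 + 0.582) = min(1, 0.727) = 0.727
(γ ⊕ (α ⊕ δ)) ⊕ β = min(1, 0.727 + 0.516) = min(1, 1.243) = 1.000
(δ ∨ α) ⊕ ((γ ⊕ (α ⊕ δ)) ⊕ β) = min(1, 0.385 + 1.000) = min(1, 1.385) = 1.000
((δ ∨ α) ⊕ ((γ ⊕ (α ⊕ δ)) ⊕ β)) ∨ γ = max(1.000, 0.145) = 1.000

1.000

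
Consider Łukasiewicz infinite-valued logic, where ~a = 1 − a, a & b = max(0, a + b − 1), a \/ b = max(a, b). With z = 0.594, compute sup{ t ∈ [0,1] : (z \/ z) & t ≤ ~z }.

0.812

z \/ z = max(0.594, 0.594) = 0.594
So the left factor is z \/ z = 0.594.
~z = 1 − 0.594 = 0.406
So the right-hand bound is ~z = 0.406.
The residuum of the Łukasiewicz t-norm gives the supremum: min(1, 1 − 0.594 + 0.406).
1 − 0.594 + 0.406 = 0.812, so t = min(1, 0.812) = 0.812.
Check: 0.594 & 0.812 = max(0, 0.406) = 0.406 ≤ 0.406.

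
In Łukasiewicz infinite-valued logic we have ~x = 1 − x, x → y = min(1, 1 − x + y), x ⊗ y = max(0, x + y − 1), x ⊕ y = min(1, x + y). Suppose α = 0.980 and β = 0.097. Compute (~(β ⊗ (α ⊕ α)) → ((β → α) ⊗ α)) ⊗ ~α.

0.020

α ⊕ α = min(1, 0.980 + 0.980) = min(1, 1.960) = 1.000
β ⊗ (α ⊕ α) = max(0, 0.097 + 1.000 − 1) = max(0, 0.097) = 0.097
~(β ⊗ (α ⊕ α)) = 1 − 0.097 = 0.903
β → α = min(1, 1 − 0.097 + 0.980) = min(1, 1.883) = 1.000
(β → α) ⊗ α = max(0, 1.000 + 0.980 − 1) = max(0, 0.980) = 0.980
~(β ⊗ (α ⊕ α)) → ((β → α) ⊗ α) = min(1, 1 − 0.903 + 0.980) = min(1, 1.077) = 1.000
~α = 1 − 0.980 = 0.020
(~(β ⊗ (α ⊕ α)) → ((β → α) ⊗ α)) ⊗ ~α = max(0, 1.000 + 0.020 − 1) = max(0, 0.020) = 0.020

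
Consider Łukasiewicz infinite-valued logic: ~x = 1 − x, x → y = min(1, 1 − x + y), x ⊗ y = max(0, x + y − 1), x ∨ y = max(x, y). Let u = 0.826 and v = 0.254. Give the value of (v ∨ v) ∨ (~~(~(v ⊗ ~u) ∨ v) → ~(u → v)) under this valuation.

v ∨ v = max(0.254, 0.254) = 0.254
~u = 1 − 0.826 = 0.174
v ⊗ ~u = max(0, 0.254 + 0.174 − 1) = max(0, -0.572) = 0.000
~(v ⊗ ~u) = 1 − 0.000 = 1.000
~(v ⊗ ~u) ∨ v = max(1.000, 0.254) = 1.000
~(~(v ⊗ ~u) ∨ v) = 1 − 1.000 = 0.000
~~(~(v ⊗ ~u) ∨ v) = 1 − 0.000 = 1.000
u → v = min(1, 1 − 0.826 + 0.254) = min(1, 0.428) = 0.428
~(u → v) = 1 − 0.428 = 0.572
~~(~(v ⊗ ~u) ∨ v) → ~(u → v) = min(1, 1 − 1.000 + 0.572) = min(1, 0.572) = 0.572
(v ∨ v) ∨ (~~(~(v ⊗ ~u) ∨ v) → ~(u → v)) = max(0.254, 0.572) = 0.572

0.572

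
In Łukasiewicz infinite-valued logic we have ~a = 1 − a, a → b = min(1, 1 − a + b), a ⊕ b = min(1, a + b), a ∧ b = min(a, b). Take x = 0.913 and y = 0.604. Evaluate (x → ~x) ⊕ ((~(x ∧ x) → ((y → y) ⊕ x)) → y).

~x = 1 − 0.913 = 0.087
x → ~x = min(1, 1 − 0.913 + 0.087) = min(1, 0.174) = 0.174
x ∧ x = min(0.913, 0.913) = 0.913
~(x ∧ x) = 1 − 0.913 = 0.087
y → y = min(1, 1 − 0.604 + 0.604) = min(1, 1.000) = 1.000
(y → y) ⊕ x = min(1, 1.000 + 0.913) = min(1, 1.913) = 1.000
~(x ∧ x) → ((y → y) ⊕ x) = min(1, 1 − 0.087 + 1.000) = min(1, 1.913) = 1.000
(~(x ∧ x) → ((y → y) ⊕ x)) → y = min(1, 1 − 1.000 + 0.604) = min(1, 0.604) = 0.604
(x → ~x) ⊕ ((~(x ∧ x) → ((y → y) ⊕ x)) → y) = min(1, 0.174 + 0.604) = min(1, 0.778) = 0.778

0.778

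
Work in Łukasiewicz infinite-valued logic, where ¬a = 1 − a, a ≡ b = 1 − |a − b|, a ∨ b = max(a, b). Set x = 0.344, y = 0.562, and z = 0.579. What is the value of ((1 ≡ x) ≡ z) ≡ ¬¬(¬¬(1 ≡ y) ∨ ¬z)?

0.797

1 ≡ x = 1 − |1.000 − 0.344| = 1 − 0.656 = 0.344
(1 ≡ x) ≡ z = 1 − |0.344 − 0.579| = 1 − 0.235 = 0.765
1 ≡ y = 1 − |1.000 − 0.562| = 1 − 0.438 = 0.562
¬(1 ≡ y) = 1 − 0.562 = 0.438
¬¬(1 ≡ y) = 1 − 0.438 = 0.562
¬z = 1 − 0.579 = 0.421
¬¬(1 ≡ y) ∨ ¬z = max(0.562, 0.421) = 0.562
¬(¬¬(1 ≡ y) ∨ ¬z) = 1 − 0.562 = 0.438
¬¬(¬¬(1 ≡ y) ∨ ¬z) = 1 − 0.438 = 0.562
((1 ≡ x) ≡ z) ≡ ¬¬(¬¬(1 ≡ y) ∨ ¬z) = 1 − |0.765 − 0.562| = 1 − 0.203 = 0.797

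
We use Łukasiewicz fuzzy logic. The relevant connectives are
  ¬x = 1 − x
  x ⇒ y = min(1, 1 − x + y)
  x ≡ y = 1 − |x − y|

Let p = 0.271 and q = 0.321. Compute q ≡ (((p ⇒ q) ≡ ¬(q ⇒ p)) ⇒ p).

p ⇒ q = min(1, 1 − 0.271 + 0.321) = min(1, 1.050) = 1.000
q ⇒ p = min(1, 1 − 0.321 + 0.271) = min(1, 0.950) = 0.950
¬(q ⇒ p) = 1 − 0.950 = 0.050
(p ⇒ q) ≡ ¬(q ⇒ p) = 1 − |1.000 − 0.050| = 1 − 0.950 = 0.050
((p ⇒ q) ≡ ¬(q ⇒ p)) ⇒ p = min(1, 1 − 0.050 + 0.271) = min(1, 1.221) = 1.000
q ≡ (((p ⇒ q) ≡ ¬(q ⇒ p)) ⇒ p) = 1 − |0.321 − 1.000| = 1 − 0.679 = 0.321

0.321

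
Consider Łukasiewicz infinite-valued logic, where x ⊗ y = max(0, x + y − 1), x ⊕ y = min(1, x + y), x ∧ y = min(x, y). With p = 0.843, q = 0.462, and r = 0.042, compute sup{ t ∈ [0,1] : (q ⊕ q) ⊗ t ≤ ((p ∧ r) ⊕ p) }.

q ⊕ q = min(1, 0.462 + 0.462) = min(1, 0.924) = 0.924
So the left factor is q ⊕ q = 0.924.
p ∧ r = min(0.843, 0.042) = 0.042
(p ∧ r) ⊕ p = min(1, 0.042 + 0.843) = min(1, 0.885) = 0.885
So the right-hand bound is (p ∧ r) ⊕ p = 0.885.
The residuum of the Łukasiewicz t-norm gives the supremum: min(1, 1 − 0.924 + 0.885).
1 − 0.924 + 0.885 = 0.961, so t = min(1, 0.961) = 0.961.
Check: 0.924 ⊗ 0.961 = max(0, 0.885) = 0.885 ≤ 0.885.

0.961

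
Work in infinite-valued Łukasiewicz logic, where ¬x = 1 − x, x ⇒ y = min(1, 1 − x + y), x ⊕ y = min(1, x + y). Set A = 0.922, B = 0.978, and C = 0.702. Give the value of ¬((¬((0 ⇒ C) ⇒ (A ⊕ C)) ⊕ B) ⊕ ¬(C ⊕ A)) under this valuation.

0 ⇒ C = min(1, 1 − 0.000 + 0.702) = min(1, 1.702) = 1.000
A ⊕ C = min(1, 0.922 + 0.702) = min(1, 1.624) = 1.000
(0 ⇒ C) ⇒ (A ⊕ C) = min(1, 1 − 1.000 + 1.000) = min(1, 1.000) = 1.000
¬((0 ⇒ C) ⇒ (A ⊕ C)) = 1 − 1.000 = 0.000
¬((0 ⇒ C) ⇒ (A ⊕ C)) ⊕ B = min(1, 0.000 + 0.978) = min(1, 0.978) = 0.978
C ⊕ A = min(1, 0.702 + 0.922) = min(1, 1.624) = 1.000
¬(C ⊕ A) = 1 − 1.000 = 0.000
(¬((0 ⇒ C) ⇒ (A ⊕ C)) ⊕ B) ⊕ ¬(C ⊕ A) = min(1, 0.978 + 0.000) = min(1, 0.978) = 0.978
¬((¬((0 ⇒ C) ⇒ (A ⊕ C)) ⊕ B) ⊕ ¬(C ⊕ A)) = 1 − 0.978 = 0.022

0.022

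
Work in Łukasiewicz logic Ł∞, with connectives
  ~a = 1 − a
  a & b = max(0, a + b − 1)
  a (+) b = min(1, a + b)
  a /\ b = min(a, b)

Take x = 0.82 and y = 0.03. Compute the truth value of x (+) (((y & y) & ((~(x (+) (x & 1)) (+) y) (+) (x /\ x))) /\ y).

y & y = max(0, 0.03 + 0.03 − 1) = max(0, -0.94) = 0.00
x & 1 = max(0, 0.82 + 1.00 − 1) = max(0, 0.82) = 0.82
x (+) (x & 1) = min(1, 0.82 + 0.82) = min(1, 1.64) = 1.00
~(x (+) (x & 1)) = 1 − 1.00 = 0.00
~(x (+) (x & 1)) (+) y = min(1, 0.00 + 0.03) = min(1, 0.03) = 0.03
x /\ x = min(0.82, 0.82) = 0.82
(~(x (+) (x & 1)) (+) y) (+) (x /\ x) = min(1, 0.03 + 0.82) = min(1, 0.85) = 0.85
(y & y) & ((~(x (+) (x & 1)) (+) y) (+) (x /\ x)) = max(0, 0.00 + 0.85 − 1) = max(0, -0.15) = 0.00
((y & y) & ((~(x (+) (x & 1)) (+) y) (+) (x /\ x))) /\ y = min(0.00, 0.03) = 0.00
x (+) (((y & y) & ((~(x (+) (x & 1)) (+) y) (+) (x /\ x))) /\ y) = min(1, 0.82 + 0.00) = min(1, 0.82) = 0.82

0.82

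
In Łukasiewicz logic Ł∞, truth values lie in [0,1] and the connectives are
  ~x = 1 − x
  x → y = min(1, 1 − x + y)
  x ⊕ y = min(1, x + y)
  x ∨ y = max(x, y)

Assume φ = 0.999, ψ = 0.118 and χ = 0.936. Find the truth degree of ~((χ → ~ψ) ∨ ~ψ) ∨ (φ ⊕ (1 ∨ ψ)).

1.000

~ψ = 1 − 0.118 = 0.882
χ → ~ψ = min(1, 1 − 0.936 + 0.882) = min(1, 0.946) = 0.946
(χ → ~ψ) ∨ ~ψ = max(0.946, 0.882) = 0.946
~((χ → ~ψ) ∨ ~ψ) = 1 − 0.946 = 0.054
1 ∨ ψ = max(1.000, 0.118) = 1.000
φ ⊕ (1 ∨ ψ) = min(1, 0.999 + 1.000) = min(1, 1.999) = 1.000
~((χ → ~ψ) ∨ ~ψ) ∨ (φ ⊕ (1 ∨ ψ)) = max(0.054, 1.000) = 1.000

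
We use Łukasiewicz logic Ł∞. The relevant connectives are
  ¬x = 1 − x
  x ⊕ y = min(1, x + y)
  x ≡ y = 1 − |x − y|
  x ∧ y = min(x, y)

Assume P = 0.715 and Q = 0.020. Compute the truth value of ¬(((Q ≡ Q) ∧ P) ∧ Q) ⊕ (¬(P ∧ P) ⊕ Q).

1.000

Q ≡ Q = 1 − |0.020 − 0.020| = 1 − 0.000 = 1.000
(Q ≡ Q) ∧ P = min(1.000, 0.715) = 0.715
((Q ≡ Q) ∧ P) ∧ Q = min(0.715, 0.020) = 0.020
¬(((Q ≡ Q) ∧ P) ∧ Q) = 1 − 0.020 = 0.980
P ∧ P = min(0.715, 0.715) = 0.715
¬(P ∧ P) = 1 − 0.715 = 0.285
¬(P ∧ P) ⊕ Q = min(1, 0.285 + 0.020) = min(1, 0.305) = 0.305
¬(((Q ≡ Q) ∧ P) ∧ Q) ⊕ (¬(P ∧ P) ⊕ Q) = min(1, 0.980 + 0.305) = min(1, 1.285) = 1.000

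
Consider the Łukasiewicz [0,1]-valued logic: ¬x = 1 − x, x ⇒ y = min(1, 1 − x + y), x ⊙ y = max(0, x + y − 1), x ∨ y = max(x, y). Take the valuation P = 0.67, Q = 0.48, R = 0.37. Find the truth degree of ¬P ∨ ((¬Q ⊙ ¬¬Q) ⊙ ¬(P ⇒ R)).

¬P = 1 − 0.67 = 0.33
¬Q = 1 − 0.48 = 0.52
¬¬Q = 1 − 0.52 = 0.48
¬Q ⊙ ¬¬Q = max(0, 0.52 + 0.48 − 1) = max(0, 0.00) = 0.00
P ⇒ R = min(1, 1 − 0.67 + 0.37) = min(1, 0.70) = 0.70
¬(P ⇒ R) = 1 − 0.70 = 0.30
(¬Q ⊙ ¬¬Q) ⊙ ¬(P ⇒ R) = max(0, 0.00 + 0.30 − 1) = max(0, -0.70) = 0.00
¬P ∨ ((¬Q ⊙ ¬¬Q) ⊙ ¬(P ⇒ R)) = max(0.33, 0.00) = 0.33

0.33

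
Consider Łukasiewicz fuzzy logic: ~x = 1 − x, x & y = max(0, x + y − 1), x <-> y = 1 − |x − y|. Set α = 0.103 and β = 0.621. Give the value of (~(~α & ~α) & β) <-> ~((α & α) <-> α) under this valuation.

~α = 1 − 0.103 = 0.897
~α & ~α = max(0, 0.897 + 0.897 − 1) = max(0, 0.794) = 0.794
~(~α & ~α) = 1 − 0.794 = 0.206
~(~α & ~α) & β = max(0, 0.206 + 0.621 − 1) = max(0, -0.173) = 0.000
α & α = max(0, 0.103 + 0.103 − 1) = max(0, -0.794) = 0.000
(α & α) <-> α = 1 − |0.000 − 0.103| = 1 − 0.103 = 0.897
~((α & α) <-> α) = 1 − 0.897 = 0.103
(~(~α & ~α) & β) <-> ~((α & α) <-> α) = 1 − |0.000 − 0.103| = 1 − 0.103 = 0.897

0.897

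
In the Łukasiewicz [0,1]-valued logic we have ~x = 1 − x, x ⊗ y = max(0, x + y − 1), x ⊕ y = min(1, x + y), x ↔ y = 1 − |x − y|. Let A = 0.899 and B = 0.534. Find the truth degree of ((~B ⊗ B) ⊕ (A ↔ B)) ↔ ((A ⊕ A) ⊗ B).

~B = 1 − 0.534 = 0.466
~B ⊗ B = max(0, 0.466 + 0.534 − 1) = max(0, 0.000) = 0.000
A ↔ B = 1 − |0.899 − 0.534| = 1 − 0.365 = 0.635
(~B ⊗ B) ⊕ (A ↔ B) = min(1, 0.000 + 0.635) = min(1, 0.635) = 0.635
A ⊕ A = min(1, 0.899 + 0.899) = min(1, 1.798) = 1.000
(A ⊕ A) ⊗ B = max(0, 1.000 + 0.534 − 1) = max(0, 0.534) = 0.534
((~B ⊗ B) ⊕ (A ↔ B)) ↔ ((A ⊕ A) ⊗ B) = 1 − |0.635 − 0.534| = 1 − 0.101 = 0.899

0.899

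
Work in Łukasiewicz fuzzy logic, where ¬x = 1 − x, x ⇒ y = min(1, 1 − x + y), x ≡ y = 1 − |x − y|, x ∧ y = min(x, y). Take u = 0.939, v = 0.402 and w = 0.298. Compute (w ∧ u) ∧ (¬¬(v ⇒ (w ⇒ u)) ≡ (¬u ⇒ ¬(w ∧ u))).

0.298

w ∧ u = min(0.298, 0.939) = 0.298
w ⇒ u = min(1, 1 − 0.298 + 0.939) = min(1, 1.641) = 1.000
v ⇒ (w ⇒ u) = min(1, 1 − 0.402 + 1.000) = min(1, 1.598) = 1.000
¬(v ⇒ (w ⇒ u)) = 1 − 1.000 = 0.000
¬¬(v ⇒ (w ⇒ u)) = 1 − 0.000 = 1.000
¬u = 1 − 0.939 = 0.061
¬(w ∧ u) = 1 − 0.298 = 0.702
¬u ⇒ ¬(w ∧ u) = min(1, 1 − 0.061 + 0.702) = min(1, 1.641) = 1.000
¬¬(v ⇒ (w ⇒ u)) ≡ (¬u ⇒ ¬(w ∧ u)) = 1 − |1.000 − 1.000| = 1 − 0.000 = 1.000
(w ∧ u) ∧ (¬¬(v ⇒ (w ⇒ u)) ≡ (¬u ⇒ ¬(w ∧ u))) = min(0.298, 1.000) = 0.298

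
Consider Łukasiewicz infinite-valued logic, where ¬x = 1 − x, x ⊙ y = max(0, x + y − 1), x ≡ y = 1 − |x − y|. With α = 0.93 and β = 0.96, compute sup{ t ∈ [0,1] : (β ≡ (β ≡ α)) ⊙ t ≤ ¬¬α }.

β ≡ α = 1 − |0.96 − 0.93| = 1 − 0.03 = 0.97
β ≡ (β ≡ α) = 1 − |0.96 − 0.97| = 1 − 0.01 = 0.99
So the left factor is β ≡ (β ≡ α) = 0.99.
¬α = 1 − 0.93 = 0.07
¬¬α = 1 − 0.07 = 0.93
So the right-hand bound is ¬¬α = 0.93.
The residuum of the Łukasiewicz t-norm gives the supremum: min(1, 1 − 0.99 + 0.93).
1 − 0.99 + 0.93 = 0.94, so t = min(1, 0.94) = 0.94.
Check: 0.99 ⊙ 0.94 = max(0, 0.93) = 0.93 ≤ 0.93.

0.94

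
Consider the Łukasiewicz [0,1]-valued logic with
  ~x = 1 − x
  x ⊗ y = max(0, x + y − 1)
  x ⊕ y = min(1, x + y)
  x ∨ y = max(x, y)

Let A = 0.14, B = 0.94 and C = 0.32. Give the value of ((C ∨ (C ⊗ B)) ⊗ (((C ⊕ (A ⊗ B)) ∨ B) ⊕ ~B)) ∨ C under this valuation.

0.32

C ⊗ B = max(0, 0.32 + 0.94 − 1) = max(0, 0.26) = 0.26
C ∨ (C ⊗ B) = max(0.32, 0.26) = 0.32
A ⊗ B = max(0, 0.14 + 0.94 − 1) = max(0, 0.08) = 0.08
C ⊕ (A ⊗ B) = min(1, 0.32 + 0.08) = min(1, 0.40) = 0.40
(C ⊕ (A ⊗ B)) ∨ B = max(0.40, 0.94) = 0.94
~B = 1 − 0.94 = 0.06
((C ⊕ (A ⊗ B)) ∨ B) ⊕ ~B = min(1, 0.94 + 0.06) = min(1, 1.00) = 1.00
(C ∨ (C ⊗ B)) ⊗ (((C ⊕ (A ⊗ B)) ∨ B) ⊕ ~B) = max(0, 0.32 + 1.00 − 1) = max(0, 0.32) = 0.32
((C ∨ (C ⊗ B)) ⊗ (((C ⊕ (A ⊗ B)) ∨ B) ⊕ ~B)) ∨ C = max(0.32, 0.32) = 0.32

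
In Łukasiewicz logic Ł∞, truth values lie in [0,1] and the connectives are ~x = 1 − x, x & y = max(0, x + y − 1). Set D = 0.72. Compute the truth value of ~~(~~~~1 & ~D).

~1 = 1 − 1.00 = 0.00
~~1 = 1 − 0.00 = 1.00
~~~1 = 1 − 1.00 = 0.00
~~~~1 = 1 − 0.00 = 1.00
~D = 1 − 0.72 = 0.28
~~~~1 & ~D = max(0, 1.00 + 0.28 − 1) = max(0, 0.28) = 0.28
~(~~~~1 & ~D) = 1 − 0.28 = 0.72
~~(~~~~1 & ~D) = 1 − 0.72 = 0.28

0.28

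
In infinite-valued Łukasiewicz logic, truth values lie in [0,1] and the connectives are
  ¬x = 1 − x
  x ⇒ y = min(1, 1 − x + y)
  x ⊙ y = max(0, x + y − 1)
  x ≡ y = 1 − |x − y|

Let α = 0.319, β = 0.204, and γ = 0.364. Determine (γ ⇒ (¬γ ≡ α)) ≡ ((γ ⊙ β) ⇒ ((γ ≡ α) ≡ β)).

1.000

¬γ = 1 − 0.364 = 0.636
¬γ ≡ α = 1 − |0.636 − 0.319| = 1 − 0.317 = 0.683
γ ⇒ (¬γ ≡ α) = min(1, 1 − 0.364 + 0.683) = min(1, 1.319) = 1.000
γ ⊙ β = max(0, 0.364 + 0.204 − 1) = max(0, -0.432) = 0.000
γ ≡ α = 1 − |0.364 − 0.319| = 1 − 0.045 = 0.955
(γ ≡ α) ≡ β = 1 − |0.955 − 0.204| = 1 − 0.751 = 0.249
(γ ⊙ β) ⇒ ((γ ≡ α) ≡ β) = min(1, 1 − 0.000 + 0.249) = min(1, 1.249) = 1.000
(γ ⇒ (¬γ ≡ α)) ≡ ((γ ⊙ β) ⇒ ((γ ≡ α) ≡ β)) = 1 − |1.000 − 1.000| = 1 − 0.000 = 1.000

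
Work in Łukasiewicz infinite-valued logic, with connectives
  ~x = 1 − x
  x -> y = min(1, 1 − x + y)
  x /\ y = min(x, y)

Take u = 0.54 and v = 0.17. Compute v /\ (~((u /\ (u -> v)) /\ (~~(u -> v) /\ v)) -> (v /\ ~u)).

0.17

u -> v = min(1, 1 − 0.54 + 0.17) = min(1, 0.63) = 0.63
u /\ (u -> v) = min(0.54, 0.63) = 0.54
~(u -> v) = 1 − 0.63 = 0.37
~~(u -> v) = 1 − 0.37 = 0.63
~~(u -> v) /\ v = min(0.63, 0.17) = 0.17
(u /\ (u -> v)) /\ (~~(u -> v) /\ v) = min(0.54, 0.17) = 0.17
~((u /\ (u -> v)) /\ (~~(u -> v) /\ v)) = 1 − 0.17 = 0.83
~u = 1 − 0.54 = 0.46
v /\ ~u = min(0.17, 0.46) = 0.17
~((u /\ (u -> v)) /\ (~~(u -> v) /\ v)) -> (v /\ ~u) = min(1, 1 − 0.83 + 0.17) = min(1, 0.34) = 0.34
v /\ (~((u /\ (u -> v)) /\ (~~(u -> v) /\ v)) -> (v /\ ~u)) = min(0.17, 0.34) = 0.17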